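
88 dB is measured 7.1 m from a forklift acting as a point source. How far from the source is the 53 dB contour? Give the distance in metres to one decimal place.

The 35.0 dB drop corresponds to a distance ratio of 10^(35.0/20) for a point source.
r₂ = 7.1·10^((88−53)/20) = 7.1·10^(35.0/20) = 399.26 m.

399.3 m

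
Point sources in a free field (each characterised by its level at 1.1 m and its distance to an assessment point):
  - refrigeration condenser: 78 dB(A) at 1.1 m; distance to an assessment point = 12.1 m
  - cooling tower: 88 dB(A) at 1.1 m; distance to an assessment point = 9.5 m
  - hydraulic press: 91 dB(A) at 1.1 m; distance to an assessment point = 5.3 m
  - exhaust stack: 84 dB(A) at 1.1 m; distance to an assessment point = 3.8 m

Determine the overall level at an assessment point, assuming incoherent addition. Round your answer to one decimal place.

Propagate each source to the receiver with L = L_ref − 20·log₁₀(r/r_ref), then add intensities.
refrigeration condenser: 78 − 20·log₁₀(12.1/1.1) = 78 − 20.83 = 57.17 dB(A).
cooling tower: 88 − 20·log₁₀(9.5/1.1) = 88 − 18.73 = 69.27 dB(A).
hydraulic press: 91 − 20·log₁₀(5.3/1.1) = 91 − 13.66 = 77.34 dB(A).
exhaust stack: 84 − 20·log₁₀(3.8/1.1) = 84 − 10.77 = 73.23 dB(A).
Σ 10^(L/10) = 8.426e+07 → L_total = 10·log₁₀(8.426e+07) = 79.26 dB(A).

79.3 dB(A)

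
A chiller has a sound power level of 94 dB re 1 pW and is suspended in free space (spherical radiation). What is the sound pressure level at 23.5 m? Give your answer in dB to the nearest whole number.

Free-field spherical radiation: L_p = L_w − 10·log₁₀(4π·r²), r = 23.5 m.
4π·r² = 6940 m², 10·log₁₀ of that is 38.413 dB.
L_p = 94 − 38.413 = 55.59 dB.

56 dB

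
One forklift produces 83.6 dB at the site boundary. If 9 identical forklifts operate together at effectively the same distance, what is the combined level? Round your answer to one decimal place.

N identical incoherent sources raise the level by 10·log₁₀ N.
L_total = 83.6 + 10·log₁₀(9) = 83.6 + 9.542 = 93.14 dB.

93.1 dB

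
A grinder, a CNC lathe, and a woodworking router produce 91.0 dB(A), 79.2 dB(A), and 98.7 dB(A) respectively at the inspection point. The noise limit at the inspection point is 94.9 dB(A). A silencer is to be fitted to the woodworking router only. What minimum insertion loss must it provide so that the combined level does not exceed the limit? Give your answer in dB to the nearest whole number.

6 dB

The untreated sources together contribute 10^(91.0/10) + 10^(79.2/10) = 1.342e+09, i.e. 91.28 dB(A).
To meet 94.9 dB(A) overall, the treated woodworking router may contribute at most 10^(94.9/10) − 1.342e+09 = 1.748e+09, i.e. 92.43 dB(A).
Required insertion loss = 98.7 − 92.43 = 6.27 dB.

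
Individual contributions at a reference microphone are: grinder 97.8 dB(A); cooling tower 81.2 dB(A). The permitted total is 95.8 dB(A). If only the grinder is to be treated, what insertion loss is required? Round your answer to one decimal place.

The untreated sources together contribute 10^(81.2/10) = 1.318e+08, i.e. 81.20 dB(A).
The limit corresponds to 10^(95.8/10) = 3.802e+09; subtracting the fixed part leaves 3.670e+09 for the grinder, i.e. 95.65 dB(A).
Required insertion loss = 97.8 − 95.65 = 2.15 dB.

2.2 dB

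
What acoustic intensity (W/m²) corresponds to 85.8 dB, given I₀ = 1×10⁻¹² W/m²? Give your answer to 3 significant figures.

0.000380 W/m²

L = 10·log₁₀(I/I₀) ⇒ I = I₀·10^(L/10) = 10⁻¹² × 10^8.58.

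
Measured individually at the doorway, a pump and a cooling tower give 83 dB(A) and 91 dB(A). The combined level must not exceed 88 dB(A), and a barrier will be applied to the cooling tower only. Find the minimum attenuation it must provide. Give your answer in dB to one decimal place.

4.7 dB

Fixed contribution from the other source: Σ 10^(L/10) = 10^(83/10) = 1.995e+08 (83.00 dB(A)).
To meet 88 dB(A) overall, the treated cooling tower may contribute at most 10^(88/10) − 1.995e+08 = 4.314e+08, i.e. 86.35 dB(A).
So the cooling tower must be reduced from 91 to 86.35 dB(A): IL = 4.65 dB.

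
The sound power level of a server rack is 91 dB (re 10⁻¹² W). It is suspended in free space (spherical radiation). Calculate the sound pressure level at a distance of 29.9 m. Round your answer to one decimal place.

Free-field spherical radiation: L_p = L_w − 10·log₁₀(4π·r²), r = 29.9 m.
4π·r² = 1.123e+04 m², 10·log₁₀ of that is 40.506 dB.
L_p = 91 − 40.506 = 50.49 dB.

50.5 dB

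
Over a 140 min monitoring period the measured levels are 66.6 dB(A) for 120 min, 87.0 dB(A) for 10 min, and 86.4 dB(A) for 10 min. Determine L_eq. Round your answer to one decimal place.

78.5 dB(A)

Weight each interval's intensity by its duration and average over T = 140 min:
Σ tᵢ·10^(Lᵢ/10) = 120·10^(66.6/10) + 10·10^(87.0/10) + 10·10^(86.4/10) = 9.926e+09.
L_eq = 10·log₁₀(9.926e+09/140) = 78.51 dB(A).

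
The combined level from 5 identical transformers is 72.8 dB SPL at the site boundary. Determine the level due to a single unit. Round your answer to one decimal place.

65.8 dB SPL

For N identical incoherent sources L_total = L₁ + 10·log₁₀ N, so L₁ = 72.8 − 10·log₁₀(5) = 72.8 − 6.990.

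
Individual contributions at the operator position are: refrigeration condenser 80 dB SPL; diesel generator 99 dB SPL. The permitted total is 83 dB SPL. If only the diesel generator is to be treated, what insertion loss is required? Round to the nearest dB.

19 dB

The untreated sources together contribute 10^(80/10) = 1.000e+08, i.e. 80.00 dB SPL.
The limit corresponds to 10^(83/10) = 1.995e+08; subtracting the fixed part leaves 9.953e+07 for the diesel generator, i.e. 79.98 dB SPL.
Required insertion loss = 99 − 79.98 = 19.02 dB.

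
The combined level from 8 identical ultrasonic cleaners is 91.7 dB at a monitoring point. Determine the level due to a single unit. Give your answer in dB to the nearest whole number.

For N identical incoherent sources L_total = L₁ + 10·log₁₀ N, so L₁ = 91.7 − 10·log₁₀(8) = 91.7 − 9.031.

83 dB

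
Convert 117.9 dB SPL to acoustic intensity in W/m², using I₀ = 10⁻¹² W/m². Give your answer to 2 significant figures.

I = I₀·10^(L/10) = 10⁻¹² × 10^(117.9/10) = 10^(-0.210).

0.62 W/m²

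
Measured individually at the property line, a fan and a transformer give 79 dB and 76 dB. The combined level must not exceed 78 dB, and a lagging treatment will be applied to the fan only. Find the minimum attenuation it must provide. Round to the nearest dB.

5 dB

Fixed contribution from the other source: Σ 10^(L/10) = 10^(76/10) = 3.981e+07 (76.00 dB).
The limit corresponds to 10^(78/10) = 6.310e+07; subtracting the fixed part leaves 2.329e+07 for the fan, i.e. 73.67 dB.
Required insertion loss = 79 − 73.67 = 5.33 dB.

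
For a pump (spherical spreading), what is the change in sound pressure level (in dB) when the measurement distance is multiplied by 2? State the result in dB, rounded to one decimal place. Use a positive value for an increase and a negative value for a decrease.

With spherical spreading the level changes by −20·log₁₀(r₂/r₁).
ΔL = −20·log₁₀(2) = -6.02 dB.

-6.0 dB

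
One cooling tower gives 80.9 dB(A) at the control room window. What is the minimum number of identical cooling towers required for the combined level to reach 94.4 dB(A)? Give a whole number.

23

The shortfall is 94.4 − 80.9 = 13.5 dB, and N units add 10·log₁₀ N, so need 10·log₁₀ N ≥ 13.5.
N ≥ 10^(13.5/10) = 22.387, so N = 23.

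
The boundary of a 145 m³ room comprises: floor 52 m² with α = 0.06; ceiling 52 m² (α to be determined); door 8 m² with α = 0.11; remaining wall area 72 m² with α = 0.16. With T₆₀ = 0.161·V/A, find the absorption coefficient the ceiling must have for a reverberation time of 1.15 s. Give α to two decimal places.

A = 0.161·V/T₆₀ = 0.161·145/1.15 = 20.30 m² sabins.
Absorption from the other surfaces = 52·0.06 + 8·0.11 + 72·0.16 = 15.52 m², so the ceiling must supply 4.78 m² over 52 m².
α = 4.78/52 = 0.092.

0.09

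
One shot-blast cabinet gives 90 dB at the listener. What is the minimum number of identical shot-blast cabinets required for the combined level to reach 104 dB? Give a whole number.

26

N identical sources give L₁ + 10·log₁₀ N, so require 10·log₁₀ N ≥ 104 − 90 = 14.0 dB.
N ≥ 10^(14.0/10) = 25.119, so N = 26.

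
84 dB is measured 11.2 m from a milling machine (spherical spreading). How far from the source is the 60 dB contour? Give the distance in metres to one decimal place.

The 24.0 dB drop corresponds to a distance ratio of 10^(24.0/20) for a point source.
r₂ = 11.2·10^((84−60)/20) = 11.2·10^(24.0/20) = 177.51 m.

177.5 m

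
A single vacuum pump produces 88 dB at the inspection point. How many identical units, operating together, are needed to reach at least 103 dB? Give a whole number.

32

The shortfall is 103 − 88 = 15.0 dB, and N units add 10·log₁₀ N, so need 10·log₁₀ N ≥ 15.0.
N ≥ 10^(15.0/10) = 31.623, so N = 32.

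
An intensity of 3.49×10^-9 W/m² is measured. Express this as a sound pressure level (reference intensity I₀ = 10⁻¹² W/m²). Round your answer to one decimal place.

I/I₀ = 3.49×10^-9/10⁻¹² = 3.49×10^3, and L = 10·log₁₀(I/I₀).
L = 10·(0.5428 + 3) = 35.43 dB.

35.4 dB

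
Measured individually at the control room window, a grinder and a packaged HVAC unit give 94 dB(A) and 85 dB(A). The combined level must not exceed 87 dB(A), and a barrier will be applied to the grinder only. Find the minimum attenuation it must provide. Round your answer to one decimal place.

11.3 dB

Fixed contribution from the other source: Σ 10^(L/10) = 10^(85/10) = 3.162e+08 (85.00 dB(A)).
To meet 87 dB(A) overall, the treated grinder may contribute at most 10^(87/10) − 3.162e+08 = 1.850e+08, i.e. 82.67 dB(A).
Required insertion loss = 94 − 82.67 = 11.33 dB.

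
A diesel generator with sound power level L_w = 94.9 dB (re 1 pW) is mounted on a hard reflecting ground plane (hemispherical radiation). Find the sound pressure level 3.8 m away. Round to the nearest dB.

The power spreads over a hemisphere of area 2π·r², so L_p = L_w − 10·log₁₀(2π·r²).
2π·r² = 90.73 m², 10·log₁₀ of that is 19.577 dB.
L_p = 94.9 − 19.577 = 75.32 dB.

75 dB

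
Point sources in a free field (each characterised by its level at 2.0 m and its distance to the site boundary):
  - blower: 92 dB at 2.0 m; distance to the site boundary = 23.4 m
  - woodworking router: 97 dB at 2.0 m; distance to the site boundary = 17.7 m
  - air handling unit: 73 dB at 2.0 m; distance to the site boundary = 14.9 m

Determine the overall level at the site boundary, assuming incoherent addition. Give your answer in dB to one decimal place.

Propagate each source to the receiver with L = L_ref − 20·log₁₀(r/r_ref), then add intensities.
blower: 92 − 20·log₁₀(23.4/2.0) = 92 − 21.36 = 70.64 dB.
woodworking router: 97 − 20·log₁₀(17.7/2.0) = 97 − 18.94 = 78.06 dB.
air handling unit: 73 − 20·log₁₀(14.9/2.0) = 73 − 17.44 = 55.56 dB.
Σ 10^(L/10) = 7.593e+07 → L_total = 10·log₁₀(7.593e+07) = 78.80 dB.

78.8 dB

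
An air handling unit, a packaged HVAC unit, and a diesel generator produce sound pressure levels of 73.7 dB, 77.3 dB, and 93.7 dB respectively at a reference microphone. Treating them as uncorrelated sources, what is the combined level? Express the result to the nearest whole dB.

94 dB

Incoherent sources combine by intensity addition: L_total = 10·log₁₀(Σ 10^(L_i/10)).
Σ 10^(L/10) = 10^(73.7/10) + 10^(77.3/10) + 10^(93.7/10) = 2.421e+09.
L_total = 10·log₁₀(2.421e+09) = 93.84 dB.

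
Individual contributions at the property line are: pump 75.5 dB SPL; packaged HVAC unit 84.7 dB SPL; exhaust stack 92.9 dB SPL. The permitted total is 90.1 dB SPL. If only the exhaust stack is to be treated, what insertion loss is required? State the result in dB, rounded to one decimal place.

4.5 dB

Fixed contribution from the other sources: Σ 10^(L/10) = 10^(75.5/10) + 10^(84.7/10) = 3.306e+08 (85.19 dB SPL).
To meet 90.1 dB SPL overall, the treated exhaust stack may contribute at most 10^(90.1/10) − 3.306e+08 = 6.927e+08, i.e. 88.41 dB SPL.
Required insertion loss = 92.9 − 88.41 = 4.49 dB.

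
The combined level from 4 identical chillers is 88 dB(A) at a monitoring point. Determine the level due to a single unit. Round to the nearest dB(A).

For N identical incoherent sources L_total = L₁ + 10·log₁₀ N, so L₁ = 88 − 10·log₁₀(4) = 88 − 6.021.

82 dB(A)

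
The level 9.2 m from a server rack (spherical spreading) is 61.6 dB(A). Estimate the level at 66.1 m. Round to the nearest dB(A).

44 dB(A)

Point-source attenuation: ΔL = 20·log₁₀(r₂/r₁) = 20·log₁₀(66.1/9.2) = 17.128 dB.
L₂ = 61.6 − 20·log₁₀(66.1/9.2) = 61.6 − 17.128 = 44.47 dB(A).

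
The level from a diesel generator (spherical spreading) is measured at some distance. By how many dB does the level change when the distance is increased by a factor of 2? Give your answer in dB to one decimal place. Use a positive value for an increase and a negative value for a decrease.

Point-source spreading: ΔL = −20·log₁₀(r₂/r₁).
ΔL = −20·log₁₀(2) = -6.02 dB.

-6.0 dB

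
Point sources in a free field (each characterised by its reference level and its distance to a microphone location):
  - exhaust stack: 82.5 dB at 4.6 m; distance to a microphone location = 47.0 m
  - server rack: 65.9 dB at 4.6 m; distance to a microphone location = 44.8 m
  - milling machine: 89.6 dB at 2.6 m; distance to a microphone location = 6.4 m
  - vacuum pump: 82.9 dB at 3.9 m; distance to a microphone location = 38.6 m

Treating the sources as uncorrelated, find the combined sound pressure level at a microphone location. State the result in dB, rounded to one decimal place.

First find each source's level at the receiver (point-source: −20·log₁₀(r/r_ref)), then combine on an intensity basis.
exhaust stack: 82.5 − 20·log₁₀(47.0/4.6) = 82.5 − 20.19 = 62.31 dB.
server rack: 65.9 − 20·log₁₀(44.8/4.6) = 65.9 − 19.77 = 46.13 dB.
milling machine: 89.6 − 20·log₁₀(6.4/2.6) = 89.6 − 7.82 = 81.78 dB.
vacuum pump: 82.9 − 20·log₁₀(38.6/3.9) = 82.9 − 19.91 = 62.99 dB.
Σ 10^(L/10) = 1.543e+08 → L_total = 10·log₁₀(1.543e+08) = 81.88 dB.

81.9 dB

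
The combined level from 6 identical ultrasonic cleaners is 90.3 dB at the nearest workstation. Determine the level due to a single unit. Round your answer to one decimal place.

82.5 dB

For N identical incoherent sources L_total = L₁ + 10·log₁₀ N, so L₁ = 90.3 − 10·log₁₀(6) = 90.3 − 7.782.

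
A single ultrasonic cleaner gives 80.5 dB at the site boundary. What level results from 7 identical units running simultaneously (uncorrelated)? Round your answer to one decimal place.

With 7 equal, uncorrelated contributions the intensity is 7× that of one unit, giving a rise of 10·log₁₀ 7.
L_total = 80.5 + 10·log₁₀(7) = 80.5 + 8.451 = 88.95 dB.

89.0 dB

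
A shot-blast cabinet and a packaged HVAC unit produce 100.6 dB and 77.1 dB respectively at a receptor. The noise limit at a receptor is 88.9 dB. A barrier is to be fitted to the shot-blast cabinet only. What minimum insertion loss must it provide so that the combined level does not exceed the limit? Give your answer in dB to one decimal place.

12.0 dB

Everything except the shot-blast cabinet sums to 10^(77.1/10) = 5.129e+07 in linear terms, 77.10 dB.
The limit corresponds to 10^(88.9/10) = 7.762e+08; subtracting the fixed part leaves 7.250e+08 for the shot-blast cabinet, i.e. 88.60 dB.
Required insertion loss = 100.6 − 88.60 = 12.00 dB.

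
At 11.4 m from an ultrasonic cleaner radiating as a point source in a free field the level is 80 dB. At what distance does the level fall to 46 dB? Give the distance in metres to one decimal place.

571.4 m

The 34.0 dB drop corresponds to a distance ratio of 10^(34.0/20) for a point source.
r₂ = 11.4·10^((80−46)/20) = 11.4·10^(34.0/20) = 571.35 m.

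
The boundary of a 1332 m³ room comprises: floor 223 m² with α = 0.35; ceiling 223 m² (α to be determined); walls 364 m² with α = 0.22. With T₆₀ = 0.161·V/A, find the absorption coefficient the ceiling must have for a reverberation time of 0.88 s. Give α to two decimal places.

0.38

From T₆₀ = 0.161·V/A, the target T₆₀ = 0.88 s needs A = 0.161·1332/0.88 = 243.70 m².
Absorption from the other surfaces = 223·0.35 + 364·0.22 = 158.13 m², so the ceiling must supply 85.57 m² over 223 m².
α = 85.57/223 = 0.384.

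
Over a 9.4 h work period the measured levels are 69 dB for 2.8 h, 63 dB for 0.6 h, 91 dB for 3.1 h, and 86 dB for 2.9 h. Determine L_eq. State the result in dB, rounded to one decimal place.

L_eq = 10·log₁₀[(1/T)·Σ tᵢ·10^(Lᵢ/10)] with T = 9.4 h.
Σ tᵢ·10^(Lᵢ/10) = 2.8·10^(69/10) + 0.6·10^(63/10) + 3.1·10^(91/10) + 2.9·10^(86/10) = 5.081e+09.
L_eq = 10·log₁₀(5.081e+09/9.4) = 87.33 dB.

87.3 dB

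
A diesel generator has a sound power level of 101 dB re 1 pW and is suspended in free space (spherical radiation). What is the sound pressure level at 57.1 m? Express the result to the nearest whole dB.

L_p = L_w − 10·log₁₀(4π·r²) with r = 57.1 m.
4π·r² = 4.097e+04 m², 10·log₁₀ of that is 46.125 dB.
L_p = 101 − 46.125 = 54.88 dB.

55 dB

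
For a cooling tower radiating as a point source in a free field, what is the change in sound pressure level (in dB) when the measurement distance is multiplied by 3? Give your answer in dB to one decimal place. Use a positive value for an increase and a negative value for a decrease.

With spherical spreading the level changes by −20·log₁₀(r₂/r₁).
ΔL = −20·log₁₀(3) = -9.54 dB.

-9.5 dB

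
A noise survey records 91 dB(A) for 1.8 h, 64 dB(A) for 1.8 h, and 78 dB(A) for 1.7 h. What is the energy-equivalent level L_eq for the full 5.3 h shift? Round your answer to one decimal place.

Weight each interval's intensity by its duration and average over T = 5.3 h:
Σ tᵢ·10^(Lᵢ/10) = 1.8·10^(91/10) + 1.8·10^(64/10) + 1.7·10^(78/10) = 2.378e+09.
L_eq = 10·log₁₀(2.378e+09/5.3) = 86.52 dB(A).

86.5 dB(A)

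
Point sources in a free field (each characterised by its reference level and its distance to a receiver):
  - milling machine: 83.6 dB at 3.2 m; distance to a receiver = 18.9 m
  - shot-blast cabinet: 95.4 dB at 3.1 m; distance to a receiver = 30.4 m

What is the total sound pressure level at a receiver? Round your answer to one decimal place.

Apply inverse-square spreading to bring every level to the receiver, then sum 10^(L/10).
milling machine: 83.6 − 20·log₁₀(18.9/3.2) = 83.6 − 15.43 = 68.17 dB.
shot-blast cabinet: 95.4 − 20·log₁₀(30.4/3.1) = 95.4 − 19.83 = 75.57 dB.
Σ 10^(L/10) = 4.262e+07 → L_total = 10·log₁₀(4.262e+07) = 76.30 dB.

76.3 dB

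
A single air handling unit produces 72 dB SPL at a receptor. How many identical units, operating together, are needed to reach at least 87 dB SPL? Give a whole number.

Need L₁ + 10·log₁₀ N ≥ 87, i.e. log₁₀ N ≥ 1.50.
N ≥ 10^(15.0/10) = 31.623, so N = 32.

32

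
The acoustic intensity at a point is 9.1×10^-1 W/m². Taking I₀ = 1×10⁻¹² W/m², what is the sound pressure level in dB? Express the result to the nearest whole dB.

120 dB

Dividing by I₀ shifts the exponent by 12: I/I₀ = 9.1×10^11.
L = 10·(0.9590 + 11) = 119.59 dB.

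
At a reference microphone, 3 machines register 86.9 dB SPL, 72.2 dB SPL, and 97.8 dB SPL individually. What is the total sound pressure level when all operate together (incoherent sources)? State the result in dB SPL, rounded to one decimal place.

For uncorrelated sources the intensities add, so convert each level to linear form, sum, and take 10·log₁₀ of the total.
Σ 10^(L/10) = 10^(86.9/10) + 10^(72.2/10) + 10^(97.8/10) = 6.532e+09.
L_total = 10·log₁₀(6.532e+09) = 98.15 dB SPL.

98.2 dB SPL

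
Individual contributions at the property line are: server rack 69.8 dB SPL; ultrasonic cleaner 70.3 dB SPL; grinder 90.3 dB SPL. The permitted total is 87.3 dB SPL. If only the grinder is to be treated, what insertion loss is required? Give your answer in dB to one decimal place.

Everything except the grinder sums to 10^(69.8/10) + 10^(70.3/10) = 2.027e+07 in linear terms, 73.07 dB SPL.
The limit corresponds to 10^(87.3/10) = 5.370e+08; subtracting the fixed part leaves 5.168e+08 for the grinder, i.e. 87.13 dB SPL.
So the grinder must be reduced from 90.3 to 87.13 dB SPL: IL = 3.17 dB.

3.2 dB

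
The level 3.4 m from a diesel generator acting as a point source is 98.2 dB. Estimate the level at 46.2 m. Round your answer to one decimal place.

75.5 dB

Point-source attenuation: ΔL = 20·log₁₀(r₂/r₁) = 20·log₁₀(46.2/3.4) = 22.663 dB.
L₂ = 98.2 − 20·log₁₀(46.2/3.4) = 98.2 − 22.663 = 75.54 dB.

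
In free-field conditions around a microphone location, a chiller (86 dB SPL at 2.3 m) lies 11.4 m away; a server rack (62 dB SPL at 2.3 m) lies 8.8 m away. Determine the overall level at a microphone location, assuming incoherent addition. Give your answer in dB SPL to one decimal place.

First find each source's level at the receiver (point-source: −20·log₁₀(r/r_ref)), then combine on an intensity basis.
chiller: 86 − 20·log₁₀(11.4/2.3) = 86 − 13.90 = 72.10 dB SPL.
server rack: 62 − 20·log₁₀(8.8/2.3) = 62 − 11.66 = 50.34 dB SPL.
Σ 10^(L/10) = 1.631e+07 → L_total = 10·log₁₀(1.631e+07) = 72.13 dB SPL.

72.1 dB SPL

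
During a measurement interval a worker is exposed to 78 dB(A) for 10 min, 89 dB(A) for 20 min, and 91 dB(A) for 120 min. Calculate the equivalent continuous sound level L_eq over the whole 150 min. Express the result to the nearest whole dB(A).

90 dB(A)

L_eq = 10·log₁₀[(1/T)·Σ tᵢ·10^(Lᵢ/10)] with T = 150 min.
Σ tᵢ·10^(Lᵢ/10) = 10·10^(78/10) + 20·10^(89/10) + 120·10^(91/10) = 1.676e+11.
L_eq = 10·log₁₀(1.676e+11/150) = 90.48 dB(A).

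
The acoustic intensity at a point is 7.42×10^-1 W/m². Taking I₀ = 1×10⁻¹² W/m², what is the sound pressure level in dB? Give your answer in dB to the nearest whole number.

L = 10·log₁₀(I/I₀) = 10·log₁₀(7.42×10^-1/10⁻¹²) = 10·log₁₀(7.42×10^11).
L = 10·(0.8704 + 11) = 118.70 dB.

119 dB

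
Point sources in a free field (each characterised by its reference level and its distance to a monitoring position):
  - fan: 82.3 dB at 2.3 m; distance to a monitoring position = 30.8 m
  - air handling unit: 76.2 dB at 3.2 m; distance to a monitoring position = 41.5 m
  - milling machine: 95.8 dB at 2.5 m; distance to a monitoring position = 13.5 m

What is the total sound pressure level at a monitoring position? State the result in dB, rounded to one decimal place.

First find each source's level at the receiver (point-source: −20·log₁₀(r/r_ref)), then combine on an intensity basis.
fan: 82.3 − 20·log₁₀(30.8/2.3) = 82.3 − 22.54 = 59.76 dB.
air handling unit: 76.2 − 20·log₁₀(41.5/3.2) = 76.2 − 22.26 = 53.94 dB.
milling machine: 95.8 − 20·log₁₀(13.5/2.5) = 95.8 − 14.65 = 81.15 dB.
Σ 10^(L/10) = 1.316e+08 → L_total = 10·log₁₀(1.316e+08) = 81.19 dB.

81.2 dB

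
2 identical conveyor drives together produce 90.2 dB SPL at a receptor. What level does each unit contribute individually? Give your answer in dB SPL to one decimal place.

For N identical incoherent sources L_total = L₁ + 10·log₁₀ N, so L₁ = 90.2 − 10·log₁₀(2) = 90.2 − 3.010.

87.2 dB SPL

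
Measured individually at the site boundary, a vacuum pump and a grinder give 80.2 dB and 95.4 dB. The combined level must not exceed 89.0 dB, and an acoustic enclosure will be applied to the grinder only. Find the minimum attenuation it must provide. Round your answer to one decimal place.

Everything except the grinder sums to 10^(80.2/10) = 1.047e+08 in linear terms, 80.20 dB.
To meet 89.0 dB overall, the treated grinder may contribute at most 10^(89.0/10) − 1.047e+08 = 6.896e+08, i.e. 88.39 dB.
Required insertion loss = 95.4 − 88.39 = 7.01 dB.

7.0 dB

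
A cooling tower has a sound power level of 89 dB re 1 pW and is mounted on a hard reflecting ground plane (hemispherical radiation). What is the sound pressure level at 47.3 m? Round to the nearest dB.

The power spreads over a hemisphere of area 2π·r², so L_p = L_w − 10·log₁₀(2π·r²).
2π·r² = 1.406e+04 m², 10·log₁₀ of that is 41.479 dB.
L_p = 89 − 41.479 = 47.52 dB.

48 dB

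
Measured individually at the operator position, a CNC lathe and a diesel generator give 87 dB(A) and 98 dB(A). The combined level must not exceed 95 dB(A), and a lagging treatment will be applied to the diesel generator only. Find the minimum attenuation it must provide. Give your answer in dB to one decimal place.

Everything except the diesel generator sums to 10^(87/10) = 5.012e+08 in linear terms, 87.00 dB(A).
To meet 95 dB(A) overall, the treated diesel generator may contribute at most 10^(95/10) − 5.012e+08 = 2.661e+09, i.e. 94.25 dB(A).
Required insertion loss = 98 − 94.25 = 3.75 dB.

3.7 dB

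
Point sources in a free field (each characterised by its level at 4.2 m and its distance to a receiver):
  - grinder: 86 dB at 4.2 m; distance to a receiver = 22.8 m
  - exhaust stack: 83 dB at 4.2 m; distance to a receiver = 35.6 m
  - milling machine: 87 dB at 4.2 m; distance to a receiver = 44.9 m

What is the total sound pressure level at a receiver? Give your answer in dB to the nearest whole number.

73 dB

First find each source's level at the receiver (point-source: −20·log₁₀(r/r_ref)), then combine on an intensity basis.
grinder: 86 − 20·log₁₀(22.8/4.2) = 86 − 14.69 = 71.31 dB.
exhaust stack: 83 − 20·log₁₀(35.6/4.2) = 83 − 18.56 = 64.44 dB.
milling machine: 87 − 20·log₁₀(44.9/4.2) = 87 − 20.58 = 66.42 dB.
Σ 10^(L/10) = 2.067e+07 → L_total = 10·log₁₀(2.067e+07) = 73.15 dB.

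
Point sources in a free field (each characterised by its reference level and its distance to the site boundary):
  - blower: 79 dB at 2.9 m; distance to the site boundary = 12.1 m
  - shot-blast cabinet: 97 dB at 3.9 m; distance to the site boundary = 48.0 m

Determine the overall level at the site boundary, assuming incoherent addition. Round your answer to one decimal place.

75.8 dB

Apply inverse-square spreading to bring every level to the receiver, then sum 10^(L/10).
blower: 79 − 20·log₁₀(12.1/2.9) = 79 − 12.41 = 66.59 dB.
shot-blast cabinet: 97 − 20·log₁₀(48.0/3.9) = 97 − 21.80 = 75.20 dB.
Σ 10^(L/10) = 3.765e+07 → L_total = 10·log₁₀(3.765e+07) = 75.76 dB.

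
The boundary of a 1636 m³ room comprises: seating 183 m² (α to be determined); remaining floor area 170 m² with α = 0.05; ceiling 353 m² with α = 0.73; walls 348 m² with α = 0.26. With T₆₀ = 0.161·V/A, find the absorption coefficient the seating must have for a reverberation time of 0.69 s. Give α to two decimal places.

From T₆₀ = 0.161·V/A, the target T₆₀ = 0.69 s needs A = 0.161·1636/0.69 = 381.73 m².
Absorption from the other surfaces = 170·0.05 + 353·0.73 + 348·0.26 = 356.67 m², so the seating must supply 25.06 m² over 183 m².
α = 25.06/183 = 0.137.

0.14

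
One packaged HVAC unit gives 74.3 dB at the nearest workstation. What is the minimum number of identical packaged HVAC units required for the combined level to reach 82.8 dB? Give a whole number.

8

The shortfall is 82.8 − 74.3 = 8.5 dB, and N units add 10·log₁₀ N, so need 10·log₁₀ N ≥ 8.5.
N ≥ 10^(8.5/10) = 7.079, so N = 8.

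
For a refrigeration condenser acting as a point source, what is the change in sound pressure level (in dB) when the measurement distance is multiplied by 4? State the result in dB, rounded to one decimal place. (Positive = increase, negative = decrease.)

A point source loses 6 dB per doubling of distance; generally ΔL = −20·log₁₀(r₂/r₁).
ΔL = −20·log₁₀(4) = -12.04 dB.

-12.0 dB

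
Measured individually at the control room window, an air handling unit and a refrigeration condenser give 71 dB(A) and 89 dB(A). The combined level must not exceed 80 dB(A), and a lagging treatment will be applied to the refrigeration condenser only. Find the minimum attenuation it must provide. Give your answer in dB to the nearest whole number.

Fixed contribution from the other source: Σ 10^(L/10) = 10^(71/10) = 1.259e+07 (71.00 dB(A)).
To meet 80 dB(A) overall, the treated refrigeration condenser may contribute at most 10^(80/10) − 1.259e+07 = 8.741e+07, i.e. 79.42 dB(A).
So the refrigeration condenser must be reduced from 89 to 79.42 dB(A): IL = 9.58 dB.

10 dB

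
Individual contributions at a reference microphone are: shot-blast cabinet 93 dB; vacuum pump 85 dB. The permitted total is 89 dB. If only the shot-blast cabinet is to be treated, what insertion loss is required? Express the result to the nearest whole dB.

6 dB

The untreated sources together contribute 10^(85/10) = 3.162e+08, i.e. 85.00 dB.
To meet 89 dB overall, the treated shot-blast cabinet may contribute at most 10^(89/10) − 3.162e+08 = 4.781e+08, i.e. 86.80 dB.
So the shot-blast cabinet must be reduced from 93 to 86.80 dB: IL = 6.20 dB.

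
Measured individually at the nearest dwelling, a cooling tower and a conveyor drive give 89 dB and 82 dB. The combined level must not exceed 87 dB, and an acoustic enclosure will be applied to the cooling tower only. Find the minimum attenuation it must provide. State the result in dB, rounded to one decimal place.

3.7 dB

Everything except the cooling tower sums to 10^(82/10) = 1.585e+08 in linear terms, 82.00 dB.
The limit corresponds to 10^(87/10) = 5.012e+08; subtracting the fixed part leaves 3.427e+08 for the cooling tower, i.e. 85.35 dB.
Required insertion loss = 89 − 85.35 = 3.65 dB.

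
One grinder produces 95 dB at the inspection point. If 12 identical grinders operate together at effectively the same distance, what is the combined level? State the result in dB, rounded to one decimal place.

L_total = L₁ + 10·log₁₀ N for N identical incoherent sources.
L_total = 95 + 10·log₁₀(12) = 95 + 10.792 = 105.79 dB.

105.8 dB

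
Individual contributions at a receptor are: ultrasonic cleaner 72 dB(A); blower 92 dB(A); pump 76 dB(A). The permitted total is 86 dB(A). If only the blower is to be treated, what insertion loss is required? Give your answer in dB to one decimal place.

The untreated sources together contribute 10^(72/10) + 10^(76/10) = 5.566e+07, i.e. 77.46 dB(A).
To meet 86 dB(A) overall, the treated blower may contribute at most 10^(86/10) − 5.566e+07 = 3.424e+08, i.e. 85.35 dB(A).
Required insertion loss = 92 − 85.35 = 6.65 dB.

6.7 dB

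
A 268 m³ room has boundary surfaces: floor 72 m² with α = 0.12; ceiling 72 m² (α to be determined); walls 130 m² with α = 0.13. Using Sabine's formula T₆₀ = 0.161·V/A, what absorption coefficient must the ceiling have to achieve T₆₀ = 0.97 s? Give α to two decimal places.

0.26

A = 0.161·V/T₆₀ = 0.161·268/0.97 = 44.48 m² sabins.
Absorption from the other surfaces = 72·0.12 + 130·0.13 = 25.54 m², so the ceiling must supply 18.94 m² over 72 m².
α = 18.94/72 = 0.263.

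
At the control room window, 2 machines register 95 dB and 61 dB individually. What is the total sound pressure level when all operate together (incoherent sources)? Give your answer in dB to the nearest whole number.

95 dB

For uncorrelated sources the intensities add, so convert each level to linear form, sum, and take 10·log₁₀ of the total.
Σ 10^(L/10) = 10^(95/10) + 10^(61/10) = 3.164e+09.
L_total = 10·log₁₀(3.164e+09) = 95.00 dB.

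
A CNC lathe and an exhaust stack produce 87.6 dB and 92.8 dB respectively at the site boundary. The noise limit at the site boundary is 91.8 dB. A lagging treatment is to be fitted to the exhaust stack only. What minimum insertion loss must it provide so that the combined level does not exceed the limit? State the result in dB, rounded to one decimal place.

3.1 dB

The untreated sources together contribute 10^(87.6/10) = 5.754e+08, i.e. 87.60 dB.
The limit corresponds to 10^(91.8/10) = 1.514e+09; subtracting the fixed part leaves 9.381e+08 for the exhaust stack, i.e. 89.72 dB.
Required insertion loss = 92.8 − 89.72 = 3.08 dB.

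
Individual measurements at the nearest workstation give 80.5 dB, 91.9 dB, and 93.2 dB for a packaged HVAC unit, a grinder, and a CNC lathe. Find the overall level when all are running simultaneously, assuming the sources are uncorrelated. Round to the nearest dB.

Incoherent sources combine by intensity addition: L_total = 10·log₁₀(Σ 10^(L_i/10)).
Σ 10^(L/10) = 10^(80.5/10) + 10^(91.9/10) + 10^(93.2/10) = 3.750e+09.
L_total = 10·log₁₀(3.750e+09) = 95.74 dB.

96 dB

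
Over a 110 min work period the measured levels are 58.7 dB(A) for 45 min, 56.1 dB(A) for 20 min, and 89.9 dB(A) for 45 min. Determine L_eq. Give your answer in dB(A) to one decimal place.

86.0 dB(A)

L_eq = 10·log₁₀[(1/T)·Σ tᵢ·10^(Lᵢ/10)] with T = 110 min.
Σ tᵢ·10^(Lᵢ/10) = 45·10^(58.7/10) + 20·10^(56.1/10) + 45·10^(89.9/10) = 4.402e+10.
L_eq = 10·log₁₀(4.402e+10/110) = 86.02 dB(A).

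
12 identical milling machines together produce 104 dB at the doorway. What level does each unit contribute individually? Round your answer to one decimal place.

12 equal contributions raise the level by 10·log₁₀ 12 = 10.792 dB, so each unit alone gives 104 − 10.792.

93.2 dB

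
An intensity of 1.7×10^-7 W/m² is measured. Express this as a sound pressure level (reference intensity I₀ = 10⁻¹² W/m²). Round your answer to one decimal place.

52.3 dB

I/I₀ = 1.7×10^-7/10⁻¹² = 1.7×10^5, and L = 10·log₁₀(I/I₀).
L = 10·(0.2304 + 5) = 52.30 dB.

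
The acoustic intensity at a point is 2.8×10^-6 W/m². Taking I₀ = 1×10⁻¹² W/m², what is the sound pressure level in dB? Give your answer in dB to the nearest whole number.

64 dB

Dividing by I₀ shifts the exponent by 12: I/I₀ = 2.8×10^6.
L = 10·(0.4472 + 6) = 64.47 dB.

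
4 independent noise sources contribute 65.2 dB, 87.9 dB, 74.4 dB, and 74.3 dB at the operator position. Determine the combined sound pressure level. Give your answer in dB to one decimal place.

For uncorrelated sources the intensities add, so convert each level to linear form, sum, and take 10·log₁₀ of the total.
Σ 10^(L/10) = 10^(65.2/10) + 10^(87.9/10) + 10^(74.4/10) + 10^(74.3/10) = 6.744e+08.
L_total = 10·log₁₀(6.744e+08) = 88.29 dB.

88.3 dB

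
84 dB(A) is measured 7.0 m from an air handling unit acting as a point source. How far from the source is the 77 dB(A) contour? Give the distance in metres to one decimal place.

15.7 m

The 7.0 dB drop corresponds to a distance ratio of 10^(7.0/20) for a point source.
r₂ = 7.0·10^((84−77)/20) = 7.0·10^(7.0/20) = 15.67 m.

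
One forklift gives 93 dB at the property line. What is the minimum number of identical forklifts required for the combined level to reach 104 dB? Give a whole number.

Need L₁ + 10·log₁₀ N ≥ 104, i.e. log₁₀ N ≥ 1.10.
N ≥ 10^(11.0/10) = 12.589, so N = 13.

13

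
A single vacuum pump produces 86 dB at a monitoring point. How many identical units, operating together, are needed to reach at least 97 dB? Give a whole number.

The shortfall is 97 − 86 = 11.0 dB, and N units add 10·log₁₀ N, so need 10·log₁₀ N ≥ 11.0.
N ≥ 10^(11.0/10) = 12.589, so N = 13.

13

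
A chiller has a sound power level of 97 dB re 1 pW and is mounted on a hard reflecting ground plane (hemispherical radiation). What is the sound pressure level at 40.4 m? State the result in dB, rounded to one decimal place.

L_p = L_w − 10·log₁₀(2π·r²) with r = 40.4 m.
2π·r² = 1.026e+04 m², 10·log₁₀ of that is 40.109 dB.
L_p = 97 − 40.109 = 56.89 dB.

56.9 dB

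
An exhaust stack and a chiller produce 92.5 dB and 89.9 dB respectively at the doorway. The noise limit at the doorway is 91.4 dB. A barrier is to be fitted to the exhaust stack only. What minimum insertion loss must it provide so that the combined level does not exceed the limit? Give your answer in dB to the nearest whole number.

Fixed contribution from the other source: Σ 10^(L/10) = 10^(89.9/10) = 9.772e+08 (89.90 dB).
To meet 91.4 dB overall, the treated exhaust stack may contribute at most 10^(91.4/10) − 9.772e+08 = 4.031e+08, i.e. 86.05 dB.
So the exhaust stack must be reduced from 92.5 to 86.05 dB: IL = 6.45 dB.

6 dB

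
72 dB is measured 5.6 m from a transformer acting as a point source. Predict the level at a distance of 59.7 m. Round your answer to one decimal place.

Spherical spreading from a point source gives a 20·log₁₀(r₂/r₁) drop.
L₂ = 72 − 20·log₁₀(59.7/5.6) = 72 − 20.556 = 51.44 dB.

51.4 dB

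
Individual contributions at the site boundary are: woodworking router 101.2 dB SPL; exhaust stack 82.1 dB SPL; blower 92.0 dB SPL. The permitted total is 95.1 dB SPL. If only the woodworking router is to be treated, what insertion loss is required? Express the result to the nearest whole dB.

9 dB

Fixed contribution from the other sources: Σ 10^(L/10) = 10^(82.1/10) + 10^(92.0/10) = 1.747e+09 (92.42 dB SPL).
The limit corresponds to 10^(95.1/10) = 3.236e+09; subtracting the fixed part leaves 1.489e+09 for the woodworking router, i.e. 91.73 dB SPL.
Required insertion loss = 101.2 − 91.73 = 9.47 dB.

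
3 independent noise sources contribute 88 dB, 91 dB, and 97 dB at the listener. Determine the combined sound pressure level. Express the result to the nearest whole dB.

98 dB

For uncorrelated sources the intensities add, so convert each level to linear form, sum, and take 10·log₁₀ of the total.
Σ 10^(L/10) = 10^(88/10) + 10^(91/10) + 10^(97/10) = 6.902e+09.
L_total = 10·log₁₀(6.902e+09) = 98.39 dB.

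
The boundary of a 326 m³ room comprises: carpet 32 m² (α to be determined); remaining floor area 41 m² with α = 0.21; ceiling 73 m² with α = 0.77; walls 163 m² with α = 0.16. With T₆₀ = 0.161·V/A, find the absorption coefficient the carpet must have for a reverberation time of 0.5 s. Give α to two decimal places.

0.44

A = 0.161·V/T₆₀ = 0.161·326/0.5 = 104.97 m² sabins.
Absorption from the other surfaces = 41·0.21 + 73·0.77 + 163·0.16 = 90.90 m², so the carpet must supply 14.07 m² over 32 m².
α = 14.07/32 = 0.440.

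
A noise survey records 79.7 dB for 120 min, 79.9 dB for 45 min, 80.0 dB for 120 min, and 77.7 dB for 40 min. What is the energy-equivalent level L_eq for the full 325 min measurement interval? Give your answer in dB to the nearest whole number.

80 dB

L_eq = 10·log₁₀[(1/T)·Σ tᵢ·10^(Lᵢ/10)] with T = 325 min.
Σ tᵢ·10^(Lᵢ/10) = 120·10^(79.7/10) + 45·10^(79.9/10) + 120·10^(80.0/10) + 40·10^(77.7/10) = 2.995e+10.
L_eq = 10·log₁₀(2.995e+10/325) = 79.65 dB.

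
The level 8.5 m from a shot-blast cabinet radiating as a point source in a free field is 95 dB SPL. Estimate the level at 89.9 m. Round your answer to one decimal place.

74.5 dB SPL

Point-source attenuation: ΔL = 20·log₁₀(r₂/r₁) = 20·log₁₀(89.9/8.5) = 20.487 dB.
L₂ = 95 − 20·log₁₀(89.9/8.5) = 95 − 20.487 = 74.51 dB SPL.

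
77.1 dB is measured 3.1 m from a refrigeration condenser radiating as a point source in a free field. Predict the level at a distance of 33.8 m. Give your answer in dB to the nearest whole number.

Point-source attenuation: ΔL = 20·log₁₀(r₂/r₁) = 20·log₁₀(33.8/3.1) = 20.751 dB.
L₂ = 77.1 − 20·log₁₀(33.8/3.1) = 77.1 − 20.751 = 56.35 dB.

56 dB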